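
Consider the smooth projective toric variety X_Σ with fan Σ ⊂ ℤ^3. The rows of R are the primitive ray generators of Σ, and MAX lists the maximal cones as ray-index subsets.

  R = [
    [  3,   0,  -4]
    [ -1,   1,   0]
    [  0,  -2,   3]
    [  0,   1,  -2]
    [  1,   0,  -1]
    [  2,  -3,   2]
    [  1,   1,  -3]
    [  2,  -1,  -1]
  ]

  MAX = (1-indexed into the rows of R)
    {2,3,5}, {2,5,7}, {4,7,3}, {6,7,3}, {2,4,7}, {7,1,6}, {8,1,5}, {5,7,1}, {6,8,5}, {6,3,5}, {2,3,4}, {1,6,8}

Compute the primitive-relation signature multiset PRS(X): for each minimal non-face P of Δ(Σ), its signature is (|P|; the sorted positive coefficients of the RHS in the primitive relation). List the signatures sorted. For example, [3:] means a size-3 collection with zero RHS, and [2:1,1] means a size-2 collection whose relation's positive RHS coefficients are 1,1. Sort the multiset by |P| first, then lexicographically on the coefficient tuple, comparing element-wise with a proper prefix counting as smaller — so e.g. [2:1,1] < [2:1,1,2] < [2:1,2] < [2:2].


14 minimal non-faces of Δ(Σ) (on 8 rays):

  • {2,8}:  v_{2} + v_{8} = v_{5}  so sig = [2:1]
  • {3,8}:  v_{3} + v_{8} = v_{6}  so sig = [2:1]
  • {4,5}:  v_{4} + v_{5} = v_{7}  so sig = [2:1]
  • {7,8}:  v_{7} + v_{8} = v_{1}  so sig = [2:1]
  • {1,2}:  v_{1} + v_{2} = v_{5} + v_{7}  so sig = [2:1,1]
  • {1,3}:  v_{1} + v_{3} = v_{6} + v_{7}  so sig = [2:1,1]
  • {2,6}:  v_{2} + v_{6} = v_{3} + v_{5}  so sig = [2:1,1]
  • {4,8}:  v_{4} + v_{8} = v_{3} + 2·v_{7}  so sig = [2:1,2]
  • {1,4}:  v_{1} + v_{4} = v_{3} + 3·v_{7}  so sig = [2:1,3]
  • {4,6}:  v_{4} + v_{6} = 2·v_{3} + 2·v_{7}  so sig = [2:2,2]
  • {2,3,7}:  v_{2} + v_{3} + v_{7} = 0  so sig = [3:]
  • {3,5,7}:  v_{3} + v_{5} + v_{7} = v_{8}  so sig = [3:1]
  • {5,6,7}:  v_{5} + v_{6} + v_{7} = 2·v_{8}  so sig = [3:2]
  • {1,5,6}:  v_{1} + v_{5} + v_{6} = 3·v_{8}  so sig = [3:3]

Hence PRS(X_Σ) =
[[2:1], [2:1], [2:1], [2:1], [2:1,1], [2:1,1], [2:1,1], [2:1,2], [2:1,3], [2:2,2], [3:], [3:1], [3:2], [3:3]]


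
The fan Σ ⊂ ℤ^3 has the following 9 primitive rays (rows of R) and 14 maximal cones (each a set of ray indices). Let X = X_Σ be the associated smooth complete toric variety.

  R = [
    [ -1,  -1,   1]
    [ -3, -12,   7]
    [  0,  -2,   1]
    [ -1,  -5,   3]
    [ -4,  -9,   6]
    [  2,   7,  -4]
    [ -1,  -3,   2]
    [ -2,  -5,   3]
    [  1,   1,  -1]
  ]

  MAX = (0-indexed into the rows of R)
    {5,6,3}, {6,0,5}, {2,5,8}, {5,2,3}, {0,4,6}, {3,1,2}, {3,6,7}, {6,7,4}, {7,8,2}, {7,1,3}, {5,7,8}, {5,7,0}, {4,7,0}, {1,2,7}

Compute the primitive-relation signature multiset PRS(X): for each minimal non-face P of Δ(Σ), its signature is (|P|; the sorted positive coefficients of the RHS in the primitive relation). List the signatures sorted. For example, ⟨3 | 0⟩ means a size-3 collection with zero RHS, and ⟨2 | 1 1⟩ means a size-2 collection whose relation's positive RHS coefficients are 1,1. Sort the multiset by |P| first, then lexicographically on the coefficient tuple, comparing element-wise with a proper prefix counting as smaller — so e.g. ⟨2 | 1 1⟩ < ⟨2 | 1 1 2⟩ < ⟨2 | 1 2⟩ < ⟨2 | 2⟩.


Minimal non-faces — 20 found among 9 rays, 14 max cones:

  {0,8}:  v_{0} + v_{8} = 0  so sig = ⟨2 | 0⟩
  {0,2}:  v_{0} + v_{2} = v_{6}  so sig = ⟨2 | 1⟩
  {1,5}:  v_{1} + v_{5} = v_{3}  so sig = ⟨2 | 1⟩
  {2,6}:  v_{2} + v_{6} = v_{3}  so sig = ⟨2 | 1⟩
  {6,8}:  v_{6} + v_{8} = v_{2}  so sig = ⟨2 | 1⟩
  {4,8}:  v_{4} + v_{8} = v_{6} + v_{7}  so sig = ⟨2 | 1 1⟩
  {0,1}:  v_{0} + v_{1} = v_{3} + v_{6} + v_{7}  so sig = ⟨2 | 1 1 1⟩
  {1,6}:  v_{1} + v_{6} = 2·v_{3} + v_{7}  so sig = ⟨2 | 1 2⟩
  {2,4}:  v_{2} + v_{4} = 2·v_{6} + v_{7}  so sig = ⟨2 | 1 2⟩
  {1,4}:  v_{1} + v_{4} = v_{3} + 2·v_{6} + 2·v_{7}  so sig = ⟨2 | 1 2 2⟩
  {1,8}:  v_{1} + v_{8} = 3·v_{2} + v_{7}  so sig = ⟨2 | 1 3⟩
  {3,4}:  v_{3} + v_{4} = 3·v_{6} + v_{7}  so sig = ⟨2 | 1 3⟩
  {0,3}:  v_{0} + v_{3} = 2·v_{6}  so sig = ⟨2 | 2⟩
  {3,8}:  v_{3} + v_{8} = 2·v_{2}  so sig = ⟨2 | 2⟩
  {4,5}:  v_{4} + v_{5} = 2·v_{0}  so sig = ⟨2 | 2⟩
  {2,5,7}:  v_{2} + v_{5} + v_{7} = 0  so sig = ⟨3 | 0⟩
  {0,6,7}:  v_{0} + v_{6} + v_{7} = v_{4}  so sig = ⟨3 | 1⟩
  {2,3,7}:  v_{2} + v_{3} + v_{7} = v_{1}  so sig = ⟨3 | 1⟩
  {3,5,7}:  v_{3} + v_{5} + v_{7} = v_{6}  so sig = ⟨3 | 1⟩
  {5,6,7}:  v_{5} + v_{6} + v_{7} = v_{0}  so sig = ⟨3 | 1⟩

Signatures (|P|; sorted positive RHS coefficients), sorted:
{ ⟨2 | 0⟩,  ⟨2 | 1⟩ ×4,  ⟨2 | 1 1⟩,  ⟨2 | 1 1 1⟩,  ⟨2 | 1 2⟩ ×2,  ⟨2 | 1 2 2⟩,  ⟨2 | 1 3⟩ ×2,  ⟨2 | 2⟩ ×3,  ⟨3 | 0⟩,  ⟨3 | 1⟩ ×4 }


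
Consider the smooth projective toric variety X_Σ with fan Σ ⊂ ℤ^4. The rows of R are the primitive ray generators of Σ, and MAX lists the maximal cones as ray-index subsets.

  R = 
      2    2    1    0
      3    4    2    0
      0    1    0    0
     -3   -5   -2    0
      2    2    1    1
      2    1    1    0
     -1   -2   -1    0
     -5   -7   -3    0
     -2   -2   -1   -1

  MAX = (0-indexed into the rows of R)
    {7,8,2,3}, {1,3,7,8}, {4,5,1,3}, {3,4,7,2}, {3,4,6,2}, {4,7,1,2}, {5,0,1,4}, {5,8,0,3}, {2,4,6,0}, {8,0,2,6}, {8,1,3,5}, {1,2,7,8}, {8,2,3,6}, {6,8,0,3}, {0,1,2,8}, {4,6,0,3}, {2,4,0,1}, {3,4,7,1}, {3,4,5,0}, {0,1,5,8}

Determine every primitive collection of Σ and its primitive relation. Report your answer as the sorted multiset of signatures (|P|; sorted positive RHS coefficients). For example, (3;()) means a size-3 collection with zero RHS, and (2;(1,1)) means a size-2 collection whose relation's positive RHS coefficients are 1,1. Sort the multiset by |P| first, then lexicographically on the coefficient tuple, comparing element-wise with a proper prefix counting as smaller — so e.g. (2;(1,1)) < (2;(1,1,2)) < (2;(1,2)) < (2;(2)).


Primitive collections (10):

  • {4,8}:  v_{4} + v_{8} = 0  →  sig = (2;())
  • {0,7}:  v_{0} + v_{7} = v_{3}  →  sig = (2;(1))
  • {1,6}:  v_{1} + v_{6} = v_{0}  →  sig = (2;(1))
  • {2,5}:  v_{2} + v_{5} = v_{0}  →  sig = (2;(1))
  • {5,6}:  v_{5} + v_{6} = 2·v_{0} + v_{3}  →  sig = (2;(1,2))
  • {5,7}:  v_{5} + v_{7} = v_{1} + 2·v_{3}  →  sig = (2;(1,2))
  • {6,7}:  v_{6} + v_{7} = v_{2} + 2·v_{3}  →  sig = (2;(1,2))
  • {1,2,3}:  v_{1} + v_{2} + v_{3} = 0  →  sig = (3;())
  • {0,1,3}:  v_{0} + v_{1} + v_{3} = v_{5}  →  sig = (3;(1))
  • {0,2,3}:  v_{0} + v_{2} + v_{3} = v_{6}  →  sig = (3;(1))

Signatures (|P|; sorted positive RHS coefficients), sorted:
{ (2;()),  (2;(1)) ×3,  (2;(1,2)) ×3,  (3;()),  (3;(1)) ×2 }


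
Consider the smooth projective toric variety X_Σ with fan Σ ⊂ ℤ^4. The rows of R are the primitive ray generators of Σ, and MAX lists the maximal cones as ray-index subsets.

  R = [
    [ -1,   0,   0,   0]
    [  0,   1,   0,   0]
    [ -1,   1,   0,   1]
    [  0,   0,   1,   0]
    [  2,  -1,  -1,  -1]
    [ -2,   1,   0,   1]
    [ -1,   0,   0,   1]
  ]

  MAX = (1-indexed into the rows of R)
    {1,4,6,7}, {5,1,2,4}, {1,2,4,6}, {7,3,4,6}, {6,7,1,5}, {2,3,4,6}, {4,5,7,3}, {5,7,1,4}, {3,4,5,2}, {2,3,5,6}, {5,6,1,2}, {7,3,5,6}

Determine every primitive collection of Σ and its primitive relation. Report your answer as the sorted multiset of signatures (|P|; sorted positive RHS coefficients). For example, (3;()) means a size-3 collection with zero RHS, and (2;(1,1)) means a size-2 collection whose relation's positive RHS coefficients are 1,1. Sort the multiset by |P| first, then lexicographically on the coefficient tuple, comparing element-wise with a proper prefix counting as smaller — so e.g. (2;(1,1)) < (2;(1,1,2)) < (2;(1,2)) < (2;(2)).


Minimal non-faces — 3 found among 7 rays, 12 max cones:

  P={1,3}:  v_{1} + v_{3} = v_{6}  ⟹  sig = (2;(1))
  P={2,7}:  v_{2} + v_{7} = v_{3}  ⟹  sig = (2;(1))
  P={4,5,6}:  v_{4} + v_{5} + v_{6} = 0  ⟹  sig = (3;())

Signatures (|P|; sorted positive RHS coefficients), sorted:
    |P|=2: 2 collections, coeffs (1), (1)
    |P|=3: 1 collection, coeffs ()


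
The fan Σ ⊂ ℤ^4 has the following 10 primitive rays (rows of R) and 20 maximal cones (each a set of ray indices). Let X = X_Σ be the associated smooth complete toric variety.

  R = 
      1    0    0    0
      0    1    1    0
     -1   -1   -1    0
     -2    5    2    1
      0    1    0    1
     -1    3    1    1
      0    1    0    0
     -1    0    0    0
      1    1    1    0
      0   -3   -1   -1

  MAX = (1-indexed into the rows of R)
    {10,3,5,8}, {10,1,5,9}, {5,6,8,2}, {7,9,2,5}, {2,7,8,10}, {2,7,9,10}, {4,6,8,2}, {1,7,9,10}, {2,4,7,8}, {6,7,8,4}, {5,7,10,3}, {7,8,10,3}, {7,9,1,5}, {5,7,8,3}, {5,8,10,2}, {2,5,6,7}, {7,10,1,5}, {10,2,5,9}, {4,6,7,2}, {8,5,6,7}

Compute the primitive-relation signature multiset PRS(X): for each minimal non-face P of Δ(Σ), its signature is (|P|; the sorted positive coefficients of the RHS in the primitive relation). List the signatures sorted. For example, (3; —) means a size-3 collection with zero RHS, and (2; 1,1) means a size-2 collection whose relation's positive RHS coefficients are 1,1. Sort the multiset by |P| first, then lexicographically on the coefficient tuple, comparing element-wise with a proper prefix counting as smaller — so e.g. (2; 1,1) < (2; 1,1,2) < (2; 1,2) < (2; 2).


Σ has 20 primitive collections:

  P = {1,8}:  v_{1} + v_{8} = 0  ⟹  sig = (2; —)
  P = {3,9}:  v_{3} + v_{9} = 0  ⟹  sig = (2; —)
  P = {1,2}:  v_{1} + v_{2} = v_{9}  ⟹  sig = (2; 1)
  P = {2,3}:  v_{2} + v_{3} = v_{8}  ⟹  sig = (2; 1)
  P = {6,10}:  v_{6} + v_{10} = v_{8}  ⟹  sig = (2; 1)
  P = {8,9}:  v_{8} + v_{9} = v_{2}  ⟹  sig = (2; 1)
  P = {1,3}:  v_{1} + v_{3} = v_{5} + v_{7} + v_{10}  ⟹  sig = (2; 1,1,1)
  P = {1,4}:  v_{1} + v_{4} = v_{2} + v_{6} + v_{7}  ⟹  sig = (2; 1,1,1)
  P = {1,6}:  v_{1} + v_{6} = v_{2} + v_{5} + v_{7}  ⟹  sig = (2; 1,1,1)
  P = {3,4}:  v_{3} + v_{4} = v_{6} + v_{7} + 2·v_{8}  ⟹  sig = (2; 1,1,2)
  P = {3,6}:  v_{3} + v_{6} = v_{5} + v_{7} + 2·v_{8}  ⟹  sig = (2; 1,1,2)
  P = {4,9}:  v_{4} + v_{9} = 2·v_{2} + v_{6} + v_{7}  ⟹  sig = (2; 1,1,2)
  P = {4,10}:  v_{4} + v_{10} = v_{2} + v_{7} + 2·v_{8}  ⟹  sig = (2; 1,1,2)
  P = {6,9}:  v_{6} + v_{9} = 2·v_{2} + v_{5} + v_{7}  ⟹  sig = (2; 1,1,2)
  P = {4,5}:  v_{4} + v_{5} = 2·v_{6}  ⟹  sig = (2; 2)
  P = {2,5,7,10}:  v_{2} + v_{5} + v_{7} + v_{10} = 0  ⟹  sig = (4; —)
  P = {2,5,7,8}:  v_{2} + v_{5} + v_{7} + v_{8} = v_{6}  ⟹  sig = (4; 1)
  P = {2,6,7,8}:  v_{2} + v_{6} + v_{7} + v_{8} = v_{4}  ⟹  sig = (4; 1)
  P = {5,7,8,10}:  v_{5} + v_{7} + v_{8} + v_{10} = v_{3}  ⟹  sig = (4; 1)
  P = {5,7,9,10}:  v_{5} + v_{7} + v_{9} + v_{10} = v_{1}  ⟹  sig = (4; 1)

so the primitive-relation signature multiset is
{ (2; —) ×2,  (2; 1) ×4,  (2; 1,1,1) ×3,  (2; 1,1,2) ×5,  (2; 2),  (4; —),  (4; 1) ×4 }


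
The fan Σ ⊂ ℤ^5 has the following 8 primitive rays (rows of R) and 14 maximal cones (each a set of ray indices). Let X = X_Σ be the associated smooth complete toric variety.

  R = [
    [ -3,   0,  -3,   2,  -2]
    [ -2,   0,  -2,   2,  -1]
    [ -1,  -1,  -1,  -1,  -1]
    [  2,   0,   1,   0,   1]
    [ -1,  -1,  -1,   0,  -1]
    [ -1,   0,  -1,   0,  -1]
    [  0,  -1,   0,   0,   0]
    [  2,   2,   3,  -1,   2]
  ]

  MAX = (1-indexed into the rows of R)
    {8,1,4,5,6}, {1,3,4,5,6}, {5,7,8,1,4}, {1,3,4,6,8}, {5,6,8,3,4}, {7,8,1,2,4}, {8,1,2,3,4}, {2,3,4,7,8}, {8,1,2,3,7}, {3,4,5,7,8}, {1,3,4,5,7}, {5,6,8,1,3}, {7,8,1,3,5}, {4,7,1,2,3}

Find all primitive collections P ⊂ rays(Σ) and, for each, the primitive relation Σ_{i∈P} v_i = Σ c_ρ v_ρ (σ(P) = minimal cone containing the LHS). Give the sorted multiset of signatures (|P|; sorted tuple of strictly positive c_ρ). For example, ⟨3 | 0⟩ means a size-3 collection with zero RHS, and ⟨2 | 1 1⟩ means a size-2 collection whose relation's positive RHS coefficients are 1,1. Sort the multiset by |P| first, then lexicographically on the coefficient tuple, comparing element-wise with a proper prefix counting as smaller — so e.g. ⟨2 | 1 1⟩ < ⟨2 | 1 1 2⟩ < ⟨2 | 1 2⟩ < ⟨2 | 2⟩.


Σ has 5 primitive collections:

  P={2,6}:  v_{2} + v_{6} = v_{1}  ⇒ sig = ⟨2 | 1⟩
  P={6,7}:  v_{6} + v_{7} = v_{5}  ⇒ sig = ⟨2 | 1⟩
  P={2,5}:  v_{2} + v_{5} = v_{1} + v_{7}  ⇒ sig = ⟨2 | 1 1⟩
  P={1,3,4,7,8}:  v_{1} + v_{3} + v_{4} + v_{7} + v_{8} = 0  ⇒ sig = ⟨5 | 0⟩
  P={1,3,4,5,8}:  v_{1} + v_{3} + v_{4} + v_{5} + v_{8} = v_{6}  ⇒ sig = ⟨5 | 1⟩

Hence PRS(X_Σ) =
{ ⟨2 | 1⟩ ×2,  ⟨2 | 1 1⟩,  ⟨5 | 0⟩,  ⟨5 | 1⟩ }


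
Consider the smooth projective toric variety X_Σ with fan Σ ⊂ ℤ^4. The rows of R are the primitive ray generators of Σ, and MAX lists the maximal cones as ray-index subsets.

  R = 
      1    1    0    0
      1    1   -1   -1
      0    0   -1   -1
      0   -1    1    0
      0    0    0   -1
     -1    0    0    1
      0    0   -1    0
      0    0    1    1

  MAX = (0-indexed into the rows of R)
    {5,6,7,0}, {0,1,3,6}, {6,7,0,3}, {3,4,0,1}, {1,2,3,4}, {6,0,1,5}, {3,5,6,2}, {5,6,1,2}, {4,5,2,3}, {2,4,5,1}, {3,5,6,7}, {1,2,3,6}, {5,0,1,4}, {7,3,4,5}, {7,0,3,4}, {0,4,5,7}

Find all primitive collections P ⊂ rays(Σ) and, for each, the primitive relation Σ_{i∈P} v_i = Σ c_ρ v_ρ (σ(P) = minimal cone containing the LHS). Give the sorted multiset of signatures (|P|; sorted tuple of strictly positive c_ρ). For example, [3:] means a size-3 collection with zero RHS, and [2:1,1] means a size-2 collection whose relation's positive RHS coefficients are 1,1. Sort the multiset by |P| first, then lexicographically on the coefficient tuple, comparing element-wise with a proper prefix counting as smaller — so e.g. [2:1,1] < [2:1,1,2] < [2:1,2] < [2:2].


Σ has 6 primitive collections:

  {2,7}:  v_{2} + v_{7} = 0  ⟹  sig = [2:]
  {0,2}:  v_{0} + v_{2} = v_{1}  ⟹  sig = [2:1]
  {1,7}:  v_{1} + v_{7} = v_{0}  ⟹  sig = [2:1]
  {4,6}:  v_{4} + v_{6} = v_{2}  ⟹  sig = [2:1]
  {1,3,5}:  v_{1} + v_{3} + v_{5} = 0  ⟹  sig = [3:]
  {0,3,5}:  v_{0} + v_{3} + v_{5} = v_{7}  ⟹  sig = [3:1]

Sorted signature multiset PRS(X):
    [2:]
    [2:1]
    [2:1]
    [2:1]
    [3:]
    [3:1]


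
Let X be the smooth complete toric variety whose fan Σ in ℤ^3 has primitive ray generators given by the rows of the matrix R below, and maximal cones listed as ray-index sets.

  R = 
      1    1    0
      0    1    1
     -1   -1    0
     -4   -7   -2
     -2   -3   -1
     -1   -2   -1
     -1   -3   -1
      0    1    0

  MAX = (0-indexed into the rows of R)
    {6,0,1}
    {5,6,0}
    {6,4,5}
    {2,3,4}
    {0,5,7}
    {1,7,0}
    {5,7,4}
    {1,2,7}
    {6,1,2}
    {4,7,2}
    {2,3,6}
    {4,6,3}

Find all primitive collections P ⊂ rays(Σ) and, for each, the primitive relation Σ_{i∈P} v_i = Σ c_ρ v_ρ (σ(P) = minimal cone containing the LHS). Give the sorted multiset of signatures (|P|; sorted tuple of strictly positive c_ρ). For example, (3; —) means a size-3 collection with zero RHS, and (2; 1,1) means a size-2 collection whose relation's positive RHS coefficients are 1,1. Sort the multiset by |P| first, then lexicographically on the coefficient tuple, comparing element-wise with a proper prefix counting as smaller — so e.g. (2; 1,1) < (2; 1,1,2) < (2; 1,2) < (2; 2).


11 minimal non-faces of Δ(Σ) (on 8 rays):

  • {0,2}:  v_{0} + v_{2} = 0 ; sig = (2; —)
  • {0,4}:  v_{0} + v_{4} = v_{5} ; sig = (2; 1)
  • {1,5}:  v_{1} + v_{5} = v_{2} ; sig = (2; 1)
  • {2,5}:  v_{2} + v_{5} = v_{4} ; sig = (2; 1)
  • {6,7}:  v_{6} + v_{7} = v_{5} ; sig = (2; 1)
  • {0,3}:  v_{0} + v_{3} = v_{4} + v_{6} ; sig = (2; 1,1)
  • {3,5}:  v_{3} + v_{5} = 2·v_{4} + v_{6} ; sig = (2; 1,2)
  • {1,3}:  v_{1} + v_{3} = 3·v_{2} + v_{6} ; sig = (2; 1,3)
  • {1,4}:  v_{1} + v_{4} = 2·v_{2} ; sig = (2; 2)
  • {3,7}:  v_{3} + v_{7} = 2·v_{4} ; sig = (2; 2)
  • {2,4,6}:  v_{2} + v_{4} + v_{6} = v_{3} ; sig = (3; 1)

Hence PRS(X_Σ) =
{ (2; —),  (2; 1) ×4,  (2; 1,1),  (2; 1,2),  (2; 1,3),  (2; 2) ×2,  (3; 1) }


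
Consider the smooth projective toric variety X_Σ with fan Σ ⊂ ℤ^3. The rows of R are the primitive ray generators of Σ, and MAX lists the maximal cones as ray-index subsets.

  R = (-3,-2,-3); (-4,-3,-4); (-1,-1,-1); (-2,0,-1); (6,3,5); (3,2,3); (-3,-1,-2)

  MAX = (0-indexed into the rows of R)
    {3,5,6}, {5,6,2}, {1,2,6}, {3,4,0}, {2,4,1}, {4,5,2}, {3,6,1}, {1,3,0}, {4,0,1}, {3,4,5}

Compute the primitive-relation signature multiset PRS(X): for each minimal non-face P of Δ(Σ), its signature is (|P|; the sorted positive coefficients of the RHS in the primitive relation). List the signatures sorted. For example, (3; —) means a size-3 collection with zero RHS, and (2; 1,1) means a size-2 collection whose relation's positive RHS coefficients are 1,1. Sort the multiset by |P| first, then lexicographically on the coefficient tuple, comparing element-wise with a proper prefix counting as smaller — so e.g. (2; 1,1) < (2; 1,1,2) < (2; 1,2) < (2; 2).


7 minimal non-faces of Δ(Σ) (on 7 rays):

  P={0,5}:  v_{0} + v_{5} = 0 ; sig = (2; —)
  P={0,2}:  v_{0} + v_{2} = v_{1} ; sig = (2; 1)
  P={1,5}:  v_{1} + v_{5} = v_{2} ; sig = (2; 1)
  P={2,3}:  v_{2} + v_{3} = v_{6} ; sig = (2; 1)
  P={4,6}:  v_{4} + v_{6} = v_{5} ; sig = (2; 1)
  P={0,6}:  v_{0} + v_{6} = v_{1} + v_{3} ; sig = (2; 1,1)
  P={1,3,4}:  v_{1} + v_{3} + v_{4} = 0 ; sig = (3; —)

Signatures (|P|; sorted positive RHS coefficients), sorted:
{ (2; —),  (2; 1) ×4,  (2; 1,1),  (3; —) }


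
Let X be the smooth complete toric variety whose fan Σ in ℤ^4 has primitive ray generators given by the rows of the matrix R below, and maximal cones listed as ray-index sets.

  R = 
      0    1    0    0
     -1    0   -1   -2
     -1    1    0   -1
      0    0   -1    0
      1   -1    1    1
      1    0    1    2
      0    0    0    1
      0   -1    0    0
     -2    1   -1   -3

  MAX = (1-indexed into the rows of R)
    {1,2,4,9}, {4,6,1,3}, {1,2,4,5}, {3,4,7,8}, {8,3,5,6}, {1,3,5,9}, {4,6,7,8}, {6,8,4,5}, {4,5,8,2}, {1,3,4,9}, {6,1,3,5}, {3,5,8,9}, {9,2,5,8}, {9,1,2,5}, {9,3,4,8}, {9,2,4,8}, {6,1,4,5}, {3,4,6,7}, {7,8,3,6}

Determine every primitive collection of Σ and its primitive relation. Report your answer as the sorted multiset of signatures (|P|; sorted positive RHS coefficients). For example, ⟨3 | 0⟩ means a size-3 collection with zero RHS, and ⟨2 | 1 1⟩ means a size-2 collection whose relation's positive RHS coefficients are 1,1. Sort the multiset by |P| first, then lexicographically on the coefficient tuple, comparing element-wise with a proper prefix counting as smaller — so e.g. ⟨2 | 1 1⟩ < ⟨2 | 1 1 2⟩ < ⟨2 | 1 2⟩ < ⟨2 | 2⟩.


11 minimal non-faces of Δ(Σ) (on 9 rays):

  P = {1,8}:  v_{1} + v_{8} = 0 ; sig = ⟨2 | 0⟩
  P = {2,6}:  v_{2} + v_{6} = 0 ; sig = ⟨2 | 0⟩
  P = {2,3}:  v_{2} + v_{3} = v_{9} ; sig = ⟨2 | 1⟩
  P = {6,9}:  v_{6} + v_{9} = v_{3} ; sig = ⟨2 | 1⟩
  P = {5,7}:  v_{5} + v_{7} = v_{6} + v_{8} ; sig = ⟨2 | 1 1⟩
  P = {1,7}:  v_{1} + v_{7} = v_{3} + v_{4} + v_{6} ; sig = ⟨2 | 1 1 1⟩
  P = {2,7}:  v_{2} + v_{7} = v_{3} + v_{4} + v_{8} ; sig = ⟨2 | 1 1 1⟩
  P = {7,9}:  v_{7} + v_{9} = 2·v_{3} + v_{4} + v_{8} ; sig = ⟨2 | 1 1 2⟩
  P = {3,4,5}:  v_{3} + v_{4} + v_{5} = 0 ; sig = ⟨3 | 0⟩
  P = {4,5,9}:  v_{4} + v_{5} + v_{9} = v_{2} ; sig = ⟨3 | 1⟩
  P = {3,4,6,8}:  v_{3} + v_{4} + v_{6} + v_{8} = v_{7} ; sig = ⟨4 | 1⟩

so the primitive-relation signature multiset is
    |P|=2: 8 collections, coeffs (), (), (1), (1), (1,1), (1,1,1), (1,1,1), (1,1,2)
    |P|=3: 2 collections, coeffs (), (1)
    |P|=4: 1 collection, coeffs (1)


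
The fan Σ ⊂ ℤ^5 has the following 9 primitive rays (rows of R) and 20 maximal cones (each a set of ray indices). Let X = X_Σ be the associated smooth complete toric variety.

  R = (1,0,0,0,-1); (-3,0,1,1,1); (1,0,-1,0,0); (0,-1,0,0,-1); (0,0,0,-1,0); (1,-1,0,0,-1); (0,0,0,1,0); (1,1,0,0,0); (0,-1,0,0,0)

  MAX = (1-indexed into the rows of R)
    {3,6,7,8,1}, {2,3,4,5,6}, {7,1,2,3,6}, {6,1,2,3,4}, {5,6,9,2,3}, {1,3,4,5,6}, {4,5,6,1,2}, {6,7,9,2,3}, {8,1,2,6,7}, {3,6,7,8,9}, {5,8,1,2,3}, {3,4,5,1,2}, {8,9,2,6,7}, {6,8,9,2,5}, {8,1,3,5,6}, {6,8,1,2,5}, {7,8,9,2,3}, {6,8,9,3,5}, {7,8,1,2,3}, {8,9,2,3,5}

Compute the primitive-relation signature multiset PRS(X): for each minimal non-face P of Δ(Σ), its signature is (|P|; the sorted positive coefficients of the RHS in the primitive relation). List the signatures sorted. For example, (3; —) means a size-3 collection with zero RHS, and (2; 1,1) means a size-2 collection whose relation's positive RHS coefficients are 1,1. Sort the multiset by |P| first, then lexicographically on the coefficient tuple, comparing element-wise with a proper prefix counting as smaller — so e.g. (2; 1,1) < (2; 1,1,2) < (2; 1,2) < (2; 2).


Minimal non-faces — 7 found among 9 rays, 20 max cones:

  P = {5,7}:  v_{5} + v_{7} = 0  so sig = (2; —)
  P = {1,9}:  v_{1} + v_{9} = v_{6}  so sig = (2; 1)
  P = {4,8}:  v_{4} + v_{8} = v_{1}  so sig = (2; 1)
  P = {4,7}:  v_{4} + v_{7} = v_{1} + v_{2} + v_{3} + v_{6}  so sig = (2; 1,1,1,1)
  P = {4,9}:  v_{4} + v_{9} = v_{2} + v_{3} + v_{5} + 2·v_{6}  so sig = (2; 1,1,1,2)
  P = {2,3,6,8}:  v_{2} + v_{3} + v_{6} + v_{8} = v_{7}  so sig = (4; 1)
  P = {1,2,3,5,6}:  v_{1} + v_{2} + v_{3} + v_{5} + v_{6} = v_{4}  so sig = (5; 1)

Signatures (|P|; sorted positive RHS coefficients), sorted:
    (2; —)
    (2; 1)
    (2; 1)
    (2; 1,1,1,1)
    (2; 1,1,1,2)
    (4; 1)
    (5; 1)


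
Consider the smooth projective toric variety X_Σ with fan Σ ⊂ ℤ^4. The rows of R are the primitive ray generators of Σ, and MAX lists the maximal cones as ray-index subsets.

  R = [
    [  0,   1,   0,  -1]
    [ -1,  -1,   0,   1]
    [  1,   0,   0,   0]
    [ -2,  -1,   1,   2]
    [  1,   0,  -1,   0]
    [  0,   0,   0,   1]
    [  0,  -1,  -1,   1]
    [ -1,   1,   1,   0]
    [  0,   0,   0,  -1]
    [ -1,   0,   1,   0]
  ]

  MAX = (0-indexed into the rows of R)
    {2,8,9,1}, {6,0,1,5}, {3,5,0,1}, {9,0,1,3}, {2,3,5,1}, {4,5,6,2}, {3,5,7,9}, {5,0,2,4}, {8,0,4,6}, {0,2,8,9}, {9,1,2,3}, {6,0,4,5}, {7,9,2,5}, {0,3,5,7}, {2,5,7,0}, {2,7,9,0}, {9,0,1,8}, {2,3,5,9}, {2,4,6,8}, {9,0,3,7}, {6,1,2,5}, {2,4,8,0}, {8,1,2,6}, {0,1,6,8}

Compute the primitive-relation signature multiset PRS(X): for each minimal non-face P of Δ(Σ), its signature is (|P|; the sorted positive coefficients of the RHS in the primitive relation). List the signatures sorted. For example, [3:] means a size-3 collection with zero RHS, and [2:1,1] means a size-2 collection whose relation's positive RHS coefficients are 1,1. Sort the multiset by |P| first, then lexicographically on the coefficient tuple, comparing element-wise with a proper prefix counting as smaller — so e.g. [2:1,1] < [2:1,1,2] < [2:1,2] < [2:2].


The 17 primitive collections of Σ (r=10, n=4):

  P = {4,9}:  v_{4} + v_{9} = 0 ; sig = [2:]
  P = {5,8}:  v_{5} + v_{8} = 0 ; sig = [2:]
  P = {1,4}:  v_{1} + v_{4} = v_{6} ; sig = [2:1]
  P = {6,9}:  v_{6} + v_{9} = v_{1} ; sig = [2:1]
  P = {1,7}:  v_{1} + v_{7} = v_{0} + v_{3} ; sig = [2:1,1]
  P = {3,4}:  v_{3} + v_{4} = v_{1} + v_{5} ; sig = [2:1,1]
  P = {3,8}:  v_{3} + v_{8} = v_{1} + v_{9} ; sig = [2:1,1]
  P = {4,7}:  v_{4} + v_{7} = v_{0} + v_{5} ; sig = [2:1,1]
  P = {7,8}:  v_{7} + v_{8} = v_{0} + v_{9} ; sig = [2:1,1]
  P = {6,7}:  v_{6} + v_{7} = v_{0} + v_{1} + v_{5} ; sig = [2:1,1,1]
  P = {3,6}:  v_{3} + v_{6} = 2·v_{1} + v_{5} ; sig = [2:1,2]
  P = {0,1,2}:  v_{0} + v_{1} + v_{2} = 0 ; sig = [3:]
  P = {0,2,6}:  v_{0} + v_{2} + v_{6} = v_{4} ; sig = [3:1]
  P = {0,5,9}:  v_{0} + v_{5} + v_{9} = v_{7} ; sig = [3:1]
  P = {1,5,9}:  v_{1} + v_{5} + v_{9} = v_{3} ; sig = [3:1]
  P = {0,2,3}:  v_{0} + v_{2} + v_{3} = v_{5} + v_{9} ; sig = [3:1,1]
  P = {2,3,7}:  v_{2} + v_{3} + v_{7} = 2·v_{5} + 2·v_{9} ; sig = [3:2,2]

so the primitive-relation signature multiset is
[[2:], [2:], [2:1], [2:1], [2:1,1], [2:1,1], [2:1,1], [2:1,1], [2:1,1], [2:1,1,1], [2:1,2], [3:], [3:1], [3:1], [3:1], [3:1,1], [3:2,2]]


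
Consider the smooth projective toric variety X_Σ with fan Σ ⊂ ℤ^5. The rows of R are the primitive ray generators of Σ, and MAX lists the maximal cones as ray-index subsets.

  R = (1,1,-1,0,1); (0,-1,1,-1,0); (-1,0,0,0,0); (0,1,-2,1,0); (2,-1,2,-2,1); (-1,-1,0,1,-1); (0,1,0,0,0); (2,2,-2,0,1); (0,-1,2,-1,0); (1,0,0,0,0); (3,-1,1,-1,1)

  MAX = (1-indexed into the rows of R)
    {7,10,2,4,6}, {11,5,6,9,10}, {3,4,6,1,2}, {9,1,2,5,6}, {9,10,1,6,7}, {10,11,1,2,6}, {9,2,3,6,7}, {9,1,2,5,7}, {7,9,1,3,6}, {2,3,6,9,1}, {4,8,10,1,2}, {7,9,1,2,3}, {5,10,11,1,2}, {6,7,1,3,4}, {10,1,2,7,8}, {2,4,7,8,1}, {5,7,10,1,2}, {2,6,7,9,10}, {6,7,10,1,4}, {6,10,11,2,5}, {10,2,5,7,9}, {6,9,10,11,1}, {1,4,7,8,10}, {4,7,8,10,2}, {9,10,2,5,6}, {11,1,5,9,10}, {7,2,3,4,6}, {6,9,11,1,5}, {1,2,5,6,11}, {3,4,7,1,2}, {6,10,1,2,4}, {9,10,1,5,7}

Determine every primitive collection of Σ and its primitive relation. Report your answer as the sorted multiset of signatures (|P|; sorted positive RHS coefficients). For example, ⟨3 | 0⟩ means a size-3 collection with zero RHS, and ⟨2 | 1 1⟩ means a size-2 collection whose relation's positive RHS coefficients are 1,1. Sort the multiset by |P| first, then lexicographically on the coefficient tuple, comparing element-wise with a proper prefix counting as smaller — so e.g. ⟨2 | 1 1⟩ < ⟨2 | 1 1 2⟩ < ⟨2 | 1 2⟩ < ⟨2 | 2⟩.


18 minimal non-faces of Δ(Σ) (on 11 rays):

  {3,10}:  v_{3} + v_{10} = 0  ⇒ sig = ⟨2 | 0⟩
  {4,9}:  v_{4} + v_{9} = 0  ⇒ sig = ⟨2 | 0⟩
  {6,8}:  v_{6} + v_{8} = v_{4} + v_{10}  ⇒ sig = ⟨2 | 1 1⟩
  {3,5}:  v_{3} + v_{5} = v_{1} + v_{2} + v_{9}  ⇒ sig = ⟨2 | 1 1 1⟩
  {3,11}:  v_{3} + v_{11} = v_{1} + v_{5} + v_{6}  ⇒ sig = ⟨2 | 1 1 1⟩
  {4,5}:  v_{4} + v_{5} = v_{1} + v_{2} + v_{10}  ⇒ sig = ⟨2 | 1 1 1⟩
  {3,8}:  v_{3} + v_{8} = v_{1} + v_{2} + v_{4} + v_{7}  ⇒ sig = ⟨2 | 1 1 1 1⟩
  {8,9}:  v_{8} + v_{9} = v_{1} + v_{2} + v_{7} + v_{10}  ⇒ sig = ⟨2 | 1 1 1 1⟩
  {7,11}:  v_{7} + v_{11} = v_{1} + v_{9} + 2·v_{10}  ⇒ sig = ⟨2 | 1 1 2⟩
  {4,11}:  v_{4} + v_{11} = 2·v_{1} + v_{2} + v_{6} + 2·v_{10}  ⇒ sig = ⟨2 | 1 1 2 2⟩
  {5,8}:  v_{5} + v_{8} = 2·v_{1} + 2·v_{2} + v_{7} + 2·v_{10}  ⇒ sig = ⟨2 | 1 2 2 2⟩
  {8,11}:  v_{8} + v_{11} = 2·v_{1} + v_{2} + 3·v_{10}  ⇒ sig = ⟨2 | 1 2 3⟩
  {5,6,7}:  v_{5} + v_{6} + v_{7} = v_{9} + v_{10}  ⇒ sig = ⟨3 | 1 1⟩
  {2,9,11}:  v_{2} + v_{9} + v_{11} = 2·v_{5} + v_{6}  ⇒ sig = ⟨3 | 1 2⟩
  {1,2,6,7}:  v_{1} + v_{2} + v_{6} + v_{7} = 0  ⇒ sig = ⟨4 | 0⟩
  {1,2,9,10}:  v_{1} + v_{2} + v_{9} + v_{10} = v_{5}  ⇒ sig = ⟨4 | 1⟩
  {1,5,6,10}:  v_{1} + v_{5} + v_{6} + v_{10} = v_{11}  ⇒ sig = ⟨4 | 1⟩
  {1,2,4,7,10}:  v_{1} + v_{2} + v_{4} + v_{7} + v_{10} = v_{8}  ⇒ sig = ⟨5 | 1⟩

Hence PRS(X_Σ) =
{ ⟨2 | 0⟩ ×2,  ⟨2 | 1 1⟩,  ⟨2 | 1 1 1⟩ ×3,  ⟨2 | 1 1 1 1⟩ ×2,  ⟨2 | 1 1 2⟩,  ⟨2 | 1 1 2 2⟩,  ⟨2 | 1 2 2 2⟩,  ⟨2 | 1 2 3⟩,  ⟨3 | 1 1⟩,  ⟨3 | 1 2⟩,  ⟨4 | 0⟩,  ⟨4 | 1⟩ ×2,  ⟨5 | 1⟩ }


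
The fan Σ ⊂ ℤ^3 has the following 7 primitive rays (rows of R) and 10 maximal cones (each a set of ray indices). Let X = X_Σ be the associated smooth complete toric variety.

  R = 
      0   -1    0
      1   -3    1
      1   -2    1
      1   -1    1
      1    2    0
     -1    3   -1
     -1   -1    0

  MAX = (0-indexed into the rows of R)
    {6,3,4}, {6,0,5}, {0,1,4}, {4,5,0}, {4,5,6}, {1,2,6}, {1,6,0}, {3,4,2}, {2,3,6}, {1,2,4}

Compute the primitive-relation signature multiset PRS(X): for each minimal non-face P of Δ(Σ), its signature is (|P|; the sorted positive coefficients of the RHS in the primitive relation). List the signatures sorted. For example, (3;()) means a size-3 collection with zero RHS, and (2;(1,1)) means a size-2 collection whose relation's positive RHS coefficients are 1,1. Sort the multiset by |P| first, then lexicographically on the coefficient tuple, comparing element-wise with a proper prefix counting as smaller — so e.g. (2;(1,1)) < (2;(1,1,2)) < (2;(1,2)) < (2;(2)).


Δ(Σ) — 7 vertices, 9 min non-faces:

  P={1,5}:  v_{1} + v_{5} = 0 — sig = (2;())
  P={0,2}:  v_{0} + v_{2} = v_{1} — sig = (2;(1))
  P={0,3}:  v_{0} + v_{3} = v_{2} — sig = (2;(1))
  P={2,5}:  v_{2} + v_{5} = v_{4} + v_{6} — sig = (2;(1,1))
  P={1,3}:  v_{1} + v_{3} = 2·v_{2} — sig = (2;(2))
  P={3,5}:  v_{3} + v_{5} = 2·v_{4} + 2·v_{6} — sig = (2;(2,2))
  P={0,4,6}:  v_{0} + v_{4} + v_{6} = 0 — sig = (3;())
  P={1,4,6}:  v_{1} + v_{4} + v_{6} = v_{2} — sig = (3;(1))
  P={2,4,6}:  v_{2} + v_{4} + v_{6} = v_{3} — sig = (3;(1))

so the primitive-relation signature multiset is
    |P|=2: 6 collections, coeffs (), (1), (1), (1,1), (2), (2,2)
    |P|=3: 3 collections, coeffs (), (1), (1)


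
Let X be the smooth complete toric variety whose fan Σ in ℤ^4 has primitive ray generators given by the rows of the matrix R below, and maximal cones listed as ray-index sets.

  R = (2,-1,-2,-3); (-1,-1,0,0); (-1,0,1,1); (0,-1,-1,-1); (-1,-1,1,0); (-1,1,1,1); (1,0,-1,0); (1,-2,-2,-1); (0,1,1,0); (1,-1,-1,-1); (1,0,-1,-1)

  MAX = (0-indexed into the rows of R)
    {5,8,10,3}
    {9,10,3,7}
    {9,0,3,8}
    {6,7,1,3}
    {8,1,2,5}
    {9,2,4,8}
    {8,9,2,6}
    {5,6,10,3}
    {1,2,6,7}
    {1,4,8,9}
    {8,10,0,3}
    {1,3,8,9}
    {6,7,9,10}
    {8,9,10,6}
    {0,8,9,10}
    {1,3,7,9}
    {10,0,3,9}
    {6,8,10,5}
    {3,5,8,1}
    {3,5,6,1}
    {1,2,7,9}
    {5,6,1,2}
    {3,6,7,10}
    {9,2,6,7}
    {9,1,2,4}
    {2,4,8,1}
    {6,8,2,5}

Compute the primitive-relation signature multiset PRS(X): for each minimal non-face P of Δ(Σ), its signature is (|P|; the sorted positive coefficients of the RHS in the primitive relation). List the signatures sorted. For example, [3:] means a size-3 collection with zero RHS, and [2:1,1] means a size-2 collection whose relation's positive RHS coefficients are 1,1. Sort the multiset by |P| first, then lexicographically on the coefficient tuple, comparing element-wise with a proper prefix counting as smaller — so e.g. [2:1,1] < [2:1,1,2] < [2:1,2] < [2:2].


23 collections generate NE(X_Σ); each relation:

  • {2,10}:  v_{2} + v_{10} = 0 — sig = [2:]
  • {5,9}:  v_{5} + v_{9} = 0 — sig = [2:]
  • {1,10}:  v_{1} + v_{10} = v_{3} — sig = [2:1]
  • {2,3}:  v_{2} + v_{3} = v_{1} — sig = [2:1]
  • {7,8}:  v_{7} + v_{8} = v_{9} — sig = [2:1]
  • {4,6}:  v_{4} + v_{6} = v_{2} + v_{9} — sig = [2:1,1]
  • {5,7}:  v_{5} + v_{7} = v_{1} + v_{6} — sig = [2:1,1]
  • {0,2}:  v_{0} + v_{2} = v_{3} + v_{8} + v_{9} — sig = [2:1,1,1]
  • {0,5}:  v_{0} + v_{5} = v_{3} + v_{8} + v_{10} — sig = [2:1,1,1]
  • {4,5}:  v_{4} + v_{5} = v_{1} + v_{2} + v_{8} — sig = [2:1,1,1]
  • {4,10}:  v_{4} + v_{10} = v_{1} + v_{8} + v_{9} — sig = [2:1,1,1]
  • {0,1}:  v_{0} + v_{1} = 2·v_{3} + v_{8} + v_{9} — sig = [2:1,1,2]
  • {0,7}:  v_{0} + v_{7} = v_{3} + 2·v_{9} + v_{10} — sig = [2:1,1,2]
  • {3,4}:  v_{3} + v_{4} = 2·v_{1} + v_{8} + v_{9} — sig = [2:1,1,2]
  • {4,7}:  v_{4} + v_{7} = v_{1} + v_{2} + 2·v_{9} — sig = [2:1,1,2]
  • {0,4}:  v_{0} + v_{4} = v_{1} + v_{3} + 2·v_{8} + 2·v_{9} — sig = [2:1,1,2,2]
  • {0,6}:  v_{0} + v_{6} = v_{9} + 2·v_{10} — sig = [2:1,2]
  • {1,6,8}:  v_{1} + v_{6} + v_{8} = 0 — sig = [3:]
  • {1,6,9}:  v_{1} + v_{6} + v_{9} = v_{7} — sig = [3:1]
  • {3,6,8}:  v_{3} + v_{6} + v_{8} = v_{10} — sig = [3:1]
  • {3,6,9}:  v_{3} + v_{6} + v_{9} = v_{7} + v_{10} — sig = [3:1,1]
  • {1,2,8,9}:  v_{1} + v_{2} + v_{8} + v_{9} = v_{4} — sig = [4:1]
  • {3,8,9,10}:  v_{3} + v_{8} + v_{9} + v_{10} = v_{0} — sig = [4:1]

so the primitive-relation signature multiset is
{ [2:] ×2,  [2:1] ×3,  [2:1,1] ×2,  [2:1,1,1] ×4,  [2:1,1,2] ×4,  [2:1,1,2,2],  [2:1,2],  [3:],  [3:1] ×2,  [3:1,1],  [4:1] ×2 }


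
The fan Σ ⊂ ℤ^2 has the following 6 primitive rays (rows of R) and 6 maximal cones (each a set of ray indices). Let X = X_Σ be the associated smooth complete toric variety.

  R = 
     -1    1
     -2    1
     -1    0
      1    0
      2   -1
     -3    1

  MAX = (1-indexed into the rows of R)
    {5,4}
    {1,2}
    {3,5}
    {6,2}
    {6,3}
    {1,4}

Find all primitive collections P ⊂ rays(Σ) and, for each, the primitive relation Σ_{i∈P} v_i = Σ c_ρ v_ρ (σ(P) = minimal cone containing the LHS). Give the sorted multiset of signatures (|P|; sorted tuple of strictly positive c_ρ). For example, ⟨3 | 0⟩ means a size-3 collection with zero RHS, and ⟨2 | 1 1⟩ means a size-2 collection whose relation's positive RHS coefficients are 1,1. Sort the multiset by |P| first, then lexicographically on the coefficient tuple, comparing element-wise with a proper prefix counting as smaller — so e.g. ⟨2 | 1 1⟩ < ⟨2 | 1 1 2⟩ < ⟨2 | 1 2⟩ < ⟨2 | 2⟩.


9 collections generate NE(X_Σ); each relation:

  P={2,5}:  v_{2} + v_{5} = 0 — sig = ⟨2 | 0⟩
  P={3,4}:  v_{3} + v_{4} = 0 — sig = ⟨2 | 0⟩
  P={1,3}:  v_{1} + v_{3} = v_{2} — sig = ⟨2 | 1⟩
  P={1,5}:  v_{1} + v_{5} = v_{4} — sig = ⟨2 | 1⟩
  P={2,3}:  v_{2} + v_{3} = v_{6} — sig = ⟨2 | 1⟩
  P={2,4}:  v_{2} + v_{4} = v_{1} — sig = ⟨2 | 1⟩
  P={4,6}:  v_{4} + v_{6} = v_{2} — sig = ⟨2 | 1⟩
  P={5,6}:  v_{5} + v_{6} = v_{3} — sig = ⟨2 | 1⟩
  P={1,6}:  v_{1} + v_{6} = 2·v_{2} — sig = ⟨2 | 2⟩

so the primitive-relation signature multiset is
{ ⟨2 | 0⟩ ×2,  ⟨2 | 1⟩ ×6,  ⟨2 | 2⟩ }


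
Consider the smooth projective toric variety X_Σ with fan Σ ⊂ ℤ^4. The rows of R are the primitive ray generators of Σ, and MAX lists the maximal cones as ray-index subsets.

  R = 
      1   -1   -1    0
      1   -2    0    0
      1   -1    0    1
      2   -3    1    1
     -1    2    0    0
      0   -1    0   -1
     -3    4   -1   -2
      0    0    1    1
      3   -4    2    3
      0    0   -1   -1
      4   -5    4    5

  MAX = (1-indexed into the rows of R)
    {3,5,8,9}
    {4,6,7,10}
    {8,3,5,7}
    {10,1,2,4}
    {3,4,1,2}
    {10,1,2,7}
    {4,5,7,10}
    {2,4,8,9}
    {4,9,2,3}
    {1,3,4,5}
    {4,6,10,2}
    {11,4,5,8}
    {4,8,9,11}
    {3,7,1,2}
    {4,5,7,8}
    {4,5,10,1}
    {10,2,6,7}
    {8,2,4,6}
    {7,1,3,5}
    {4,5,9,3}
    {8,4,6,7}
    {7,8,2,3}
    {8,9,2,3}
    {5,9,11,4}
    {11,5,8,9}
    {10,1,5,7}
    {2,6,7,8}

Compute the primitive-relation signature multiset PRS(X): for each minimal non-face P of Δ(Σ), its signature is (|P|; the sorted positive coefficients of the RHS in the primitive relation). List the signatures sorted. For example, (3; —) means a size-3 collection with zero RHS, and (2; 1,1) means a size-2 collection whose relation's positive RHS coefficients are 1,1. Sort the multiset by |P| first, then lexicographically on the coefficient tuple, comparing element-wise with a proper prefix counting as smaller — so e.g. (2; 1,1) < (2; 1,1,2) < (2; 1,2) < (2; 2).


22 minimal non-faces of Δ(Σ) (on 11 rays):

  • {2,5}:  v_{2} + v_{5} = 0  →  sig = (2; —)
  • {8,10}:  v_{8} + v_{10} = 0  →  sig = (2; —)
  • {1,8}:  v_{1} + v_{8} = v_{3}  →  sig = (2; 1)
  • {3,6}:  v_{3} + v_{6} = v_{2}  →  sig = (2; 1)
  • {3,10}:  v_{3} + v_{10} = v_{1}  →  sig = (2; 1)
  • {7,9}:  v_{7} + v_{9} = v_{8}  →  sig = (2; 1)
  • {1,6}:  v_{1} + v_{6} = v_{2} + v_{10}  →  sig = (2; 1,1)
  • {5,6}:  v_{5} + v_{6} = v_{4} + v_{7}  →  sig = (2; 1,1)
  • {9,10}:  v_{9} + v_{10} = v_{3} + v_{4}  →  sig = (2; 1,1)
  • {2,11}:  v_{2} + v_{11} = v_{4} + v_{8} + v_{9}  →  sig = (2; 1,1,1)
  • {6,9}:  v_{6} + v_{9} = v_{2} + v_{4} + v_{8}  →  sig = (2; 1,1,1)
  • {10,11}:  v_{10} + v_{11} = v_{4} + v_{5} + v_{9}  →  sig = (2; 1,1,1)
  • {1,11}:  v_{1} + v_{11} = v_{3} + v_{4} + v_{5} + v_{9}  →  sig = (2; 1,1,1,1)
  • {7,11}:  v_{7} + v_{11} = v_{4} + v_{5} + 2·v_{8}  →  sig = (2; 1,1,2)
  • {1,9}:  v_{1} + v_{9} = 2·v_{3} + v_{4}  →  sig = (2; 1,2)
  • {3,11}:  v_{3} + v_{11} = v_{5} + 2·v_{9}  →  sig = (2; 1,2)
  • {6,11}:  v_{6} + v_{11} = 2·v_{4} + 2·v_{8}  →  sig = (2; 2,2)
  • {3,4,7}:  v_{3} + v_{4} + v_{7} = 0  →  sig = (3; —)
  • {1,4,7}:  v_{1} + v_{4} + v_{7} = v_{10}  →  sig = (3; 1)
  • {2,4,7}:  v_{2} + v_{4} + v_{7} = v_{6}  →  sig = (3; 1)
  • {3,4,8}:  v_{3} + v_{4} + v_{8} = v_{9}  →  sig = (3; 1)
  • {4,5,8,9}:  v_{4} + v_{5} + v_{8} + v_{9} = v_{11}  →  sig = (4; 1)

Sorted signature multiset PRS(X):
[(2; —), (2; —), (2; 1), (2; 1), (2; 1), (2; 1), (2; 1,1), (2; 1,1), (2; 1,1), (2; 1,1,1), (2; 1,1,1), (2; 1,1,1), (2; 1,1,1,1), (2; 1,1,2), (2; 1,2), (2; 1,2), (2; 2,2), (3; —), (3; 1), (3; 1), (3; 1), (4; 1)]


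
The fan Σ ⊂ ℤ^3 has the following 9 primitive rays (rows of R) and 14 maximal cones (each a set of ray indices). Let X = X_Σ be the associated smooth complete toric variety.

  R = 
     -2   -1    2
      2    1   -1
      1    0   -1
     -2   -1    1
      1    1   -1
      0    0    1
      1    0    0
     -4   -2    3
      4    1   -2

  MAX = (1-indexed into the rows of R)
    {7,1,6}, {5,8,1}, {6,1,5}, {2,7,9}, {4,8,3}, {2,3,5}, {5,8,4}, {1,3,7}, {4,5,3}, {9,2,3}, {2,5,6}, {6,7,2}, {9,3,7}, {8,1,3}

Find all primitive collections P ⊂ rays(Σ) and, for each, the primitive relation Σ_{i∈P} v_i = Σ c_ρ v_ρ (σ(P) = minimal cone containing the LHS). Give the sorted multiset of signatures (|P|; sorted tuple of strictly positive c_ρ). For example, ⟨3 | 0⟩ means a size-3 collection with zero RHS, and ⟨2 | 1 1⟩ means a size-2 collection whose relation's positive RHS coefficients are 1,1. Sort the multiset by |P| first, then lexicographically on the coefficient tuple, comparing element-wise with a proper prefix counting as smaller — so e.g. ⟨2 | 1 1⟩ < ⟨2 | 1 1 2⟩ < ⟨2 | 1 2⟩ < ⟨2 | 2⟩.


18 collections generate NE(X_Σ); each relation:

  • {2,4}:  v_{2} + v_{4} = 0  →  sig = ⟨2 | 0⟩
  • {1,2}:  v_{1} + v_{2} = v_{6}  →  sig = ⟨2 | 1⟩
  • {1,4}:  v_{1} + v_{4} = v_{8}  →  sig = ⟨2 | 1⟩
  • {2,8}:  v_{2} + v_{8} = v_{1}  →  sig = ⟨2 | 1⟩
  • {3,6}:  v_{3} + v_{6} = v_{7}  →  sig = ⟨2 | 1⟩
  • {4,6}:  v_{4} + v_{6} = v_{1}  →  sig = ⟨2 | 1⟩
  • {5,7}:  v_{5} + v_{7} = v_{2}  →  sig = ⟨2 | 1⟩
  • {4,7}:  v_{4} + v_{7} = v_{1} + v_{3}  →  sig = ⟨2 | 1 1⟩
  • {4,9}:  v_{4} + v_{9} = v_{3} + v_{7}  →  sig = ⟨2 | 1 1⟩
  • {8,9}:  v_{8} + v_{9} = v_{1} + v_{3} + v_{7}  →  sig = ⟨2 | 1 1 1⟩
  • {5,9}:  v_{5} + v_{9} = 2·v_{2} + v_{3}  →  sig = ⟨2 | 1 2⟩
  • {6,9}:  v_{6} + v_{9} = v_{2} + 2·v_{7}  →  sig = ⟨2 | 1 2⟩
  • {7,8}:  v_{7} + v_{8} = 2·v_{1} + v_{3}  →  sig = ⟨2 | 1 2⟩
  • {1,9}:  v_{1} + v_{9} = 2·v_{7}  →  sig = ⟨2 | 2⟩
  • {6,8}:  v_{6} + v_{8} = 2·v_{1}  →  sig = ⟨2 | 2⟩
  • {1,3,5}:  v_{1} + v_{3} + v_{5} = 0  →  sig = ⟨3 | 0⟩
  • {2,3,7}:  v_{2} + v_{3} + v_{7} = v_{9}  →  sig = ⟨3 | 1⟩
  • {3,5,8}:  v_{3} + v_{5} + v_{8} = v_{4}  →  sig = ⟨3 | 1⟩

Sorted signature multiset PRS(X):
    |P|=2: 15 collections, coeffs (), (1), (1), (1), (1), (1), (1), (1,1), (1,1), (1,1,1), (1,2), (1,2), (1,2), (2), (2)
    |P|=3: 3 collections, coeffs (), (1), (1)


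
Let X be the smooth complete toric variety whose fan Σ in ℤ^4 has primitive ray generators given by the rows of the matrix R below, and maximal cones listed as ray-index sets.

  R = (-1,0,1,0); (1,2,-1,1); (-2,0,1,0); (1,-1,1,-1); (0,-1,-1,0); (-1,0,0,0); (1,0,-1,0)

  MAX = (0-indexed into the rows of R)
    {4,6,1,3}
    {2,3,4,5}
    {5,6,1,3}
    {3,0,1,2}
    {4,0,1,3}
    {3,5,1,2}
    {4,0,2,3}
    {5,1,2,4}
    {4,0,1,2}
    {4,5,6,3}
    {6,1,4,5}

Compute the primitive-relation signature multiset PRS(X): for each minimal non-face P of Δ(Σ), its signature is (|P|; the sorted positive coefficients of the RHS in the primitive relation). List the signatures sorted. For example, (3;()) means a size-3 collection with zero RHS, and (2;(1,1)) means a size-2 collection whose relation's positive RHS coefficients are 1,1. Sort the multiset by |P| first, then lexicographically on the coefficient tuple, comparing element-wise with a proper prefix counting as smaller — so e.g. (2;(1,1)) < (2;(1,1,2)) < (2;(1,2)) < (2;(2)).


Σ has 5 primitive collections:

  P={0,6}:  v_{0} + v_{6} = 0  so sig = (2;())
  P={0,5}:  v_{0} + v_{5} = v_{2}  so sig = (2;(1))
  P={2,6}:  v_{2} + v_{6} = v_{5}  so sig = (2;(1))
  P={1,2,3,4}:  v_{1} + v_{2} + v_{3} + v_{4} = 0  so sig = (4;())
  P={1,3,4,5}:  v_{1} + v_{3} + v_{4} + v_{5} = v_{6}  so sig = (4;(1))

Hence PRS(X_Σ) =
    |P|=2: 3 collections, coeffs (), (1), (1)
    |P|=4: 2 collections, coeffs (), (1)
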